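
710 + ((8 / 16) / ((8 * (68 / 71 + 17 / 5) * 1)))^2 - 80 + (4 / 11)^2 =46713004283009 / 74132041984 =630.13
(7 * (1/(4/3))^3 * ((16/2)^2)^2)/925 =13.08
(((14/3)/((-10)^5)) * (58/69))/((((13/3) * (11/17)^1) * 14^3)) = -493/96696600000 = -0.00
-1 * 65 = -65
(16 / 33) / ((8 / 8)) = 16 / 33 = 0.48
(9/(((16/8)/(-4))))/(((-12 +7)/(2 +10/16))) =189/20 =9.45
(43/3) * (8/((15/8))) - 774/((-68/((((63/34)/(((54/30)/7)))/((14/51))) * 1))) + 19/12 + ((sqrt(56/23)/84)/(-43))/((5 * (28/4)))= 2212537/6120 - sqrt(322)/1453830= 361.53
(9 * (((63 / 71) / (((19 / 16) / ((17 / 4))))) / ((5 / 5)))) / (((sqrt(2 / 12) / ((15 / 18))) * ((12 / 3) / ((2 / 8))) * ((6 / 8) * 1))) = 5355 * sqrt(6) / 2698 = 4.86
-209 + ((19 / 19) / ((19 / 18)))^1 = -3953 / 19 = -208.05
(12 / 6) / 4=0.50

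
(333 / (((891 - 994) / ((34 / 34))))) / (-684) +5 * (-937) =-36674143 / 7828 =-4685.00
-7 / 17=-0.41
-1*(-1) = 1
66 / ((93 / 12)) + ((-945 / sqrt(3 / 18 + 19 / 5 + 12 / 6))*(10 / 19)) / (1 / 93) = 264 / 31 - 878850*sqrt(5370) / 3401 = -18927.79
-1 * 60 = -60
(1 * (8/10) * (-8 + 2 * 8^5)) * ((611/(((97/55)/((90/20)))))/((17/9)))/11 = 6486092496/1649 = 3933349.00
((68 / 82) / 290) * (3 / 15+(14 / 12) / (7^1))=0.00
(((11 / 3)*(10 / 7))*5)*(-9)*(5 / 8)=-4125 / 28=-147.32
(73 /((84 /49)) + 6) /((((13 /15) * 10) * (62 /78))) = 1749 /248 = 7.05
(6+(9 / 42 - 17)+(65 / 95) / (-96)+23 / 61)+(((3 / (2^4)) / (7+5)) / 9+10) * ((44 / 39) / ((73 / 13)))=-4301535737 / 511703136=-8.41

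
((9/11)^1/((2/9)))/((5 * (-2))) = -81/220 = -0.37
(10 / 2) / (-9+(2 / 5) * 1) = -0.58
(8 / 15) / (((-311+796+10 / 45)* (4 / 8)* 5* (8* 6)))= 1 / 109175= 0.00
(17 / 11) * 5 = 85 / 11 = 7.73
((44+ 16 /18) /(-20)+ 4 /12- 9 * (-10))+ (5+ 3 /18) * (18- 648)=-142511 /45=-3166.91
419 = 419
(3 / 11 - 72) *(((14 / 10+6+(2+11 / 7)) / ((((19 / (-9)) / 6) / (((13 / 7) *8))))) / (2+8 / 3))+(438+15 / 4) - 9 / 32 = 86736245613 / 11469920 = 7562.06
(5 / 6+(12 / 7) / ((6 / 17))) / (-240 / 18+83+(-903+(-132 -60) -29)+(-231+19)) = -239 / 53186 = -0.00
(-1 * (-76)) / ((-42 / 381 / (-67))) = 323342 / 7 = 46191.71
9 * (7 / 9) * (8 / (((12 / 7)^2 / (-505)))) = -173215 / 18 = -9623.06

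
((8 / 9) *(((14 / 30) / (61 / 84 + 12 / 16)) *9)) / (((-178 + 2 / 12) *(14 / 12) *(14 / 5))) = -144 / 33077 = -0.00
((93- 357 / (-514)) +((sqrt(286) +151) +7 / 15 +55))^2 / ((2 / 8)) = 9256972*sqrt(286) / 3855 +5372721675649 / 14861025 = 402140.52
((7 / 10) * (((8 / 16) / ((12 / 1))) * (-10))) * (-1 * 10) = 35 / 12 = 2.92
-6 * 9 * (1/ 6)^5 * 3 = -1/ 48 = -0.02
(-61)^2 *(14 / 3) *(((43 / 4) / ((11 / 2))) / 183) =185.46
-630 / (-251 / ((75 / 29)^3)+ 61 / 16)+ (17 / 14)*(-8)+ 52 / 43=1095140166560 / 21735766549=50.38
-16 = -16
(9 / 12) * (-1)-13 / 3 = -61 / 12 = -5.08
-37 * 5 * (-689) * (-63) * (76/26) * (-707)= 16595531190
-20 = -20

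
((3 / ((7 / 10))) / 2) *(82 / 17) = 1230 / 119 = 10.34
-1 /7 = -0.14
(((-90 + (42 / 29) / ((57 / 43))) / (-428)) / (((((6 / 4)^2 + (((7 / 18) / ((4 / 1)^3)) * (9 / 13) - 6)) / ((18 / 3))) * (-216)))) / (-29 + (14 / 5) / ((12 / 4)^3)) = -76421280 / 1433535504881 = -0.00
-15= -15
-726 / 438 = -121 / 73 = -1.66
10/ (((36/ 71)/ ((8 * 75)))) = 35500/ 3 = 11833.33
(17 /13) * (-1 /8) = -17 /104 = -0.16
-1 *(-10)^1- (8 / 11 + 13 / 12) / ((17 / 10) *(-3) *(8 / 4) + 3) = 48715 / 4752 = 10.25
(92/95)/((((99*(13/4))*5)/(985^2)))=14281712/24453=584.05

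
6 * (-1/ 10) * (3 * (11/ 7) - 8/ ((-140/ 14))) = -579/ 175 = -3.31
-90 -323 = -413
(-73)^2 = 5329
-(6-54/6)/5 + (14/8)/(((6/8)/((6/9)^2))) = 221/135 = 1.64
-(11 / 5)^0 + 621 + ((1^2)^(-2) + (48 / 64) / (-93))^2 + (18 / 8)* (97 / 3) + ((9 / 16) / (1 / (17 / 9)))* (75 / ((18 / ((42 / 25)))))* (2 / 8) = 695.59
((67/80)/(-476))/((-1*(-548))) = -67/20867840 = -0.00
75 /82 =0.91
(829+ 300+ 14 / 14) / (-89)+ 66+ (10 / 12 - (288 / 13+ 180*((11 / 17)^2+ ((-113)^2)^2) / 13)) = -4529240413528775 / 2006238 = -2257578818.43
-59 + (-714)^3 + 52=-363994351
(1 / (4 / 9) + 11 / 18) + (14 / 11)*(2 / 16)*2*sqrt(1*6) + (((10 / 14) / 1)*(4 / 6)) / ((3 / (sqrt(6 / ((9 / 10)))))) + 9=20*sqrt(15) / 189 + 7*sqrt(6) / 22 + 427 / 36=13.05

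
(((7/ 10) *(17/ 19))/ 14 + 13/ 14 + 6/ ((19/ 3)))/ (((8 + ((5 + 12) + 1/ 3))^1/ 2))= 15327/ 101080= 0.15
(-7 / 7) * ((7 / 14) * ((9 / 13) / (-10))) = 9 / 260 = 0.03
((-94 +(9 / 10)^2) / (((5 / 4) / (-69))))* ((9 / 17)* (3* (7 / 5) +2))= 179400069 / 10625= 16884.71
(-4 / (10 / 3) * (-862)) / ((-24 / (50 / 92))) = -2155 / 92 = -23.42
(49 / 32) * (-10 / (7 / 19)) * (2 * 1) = -665 / 8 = -83.12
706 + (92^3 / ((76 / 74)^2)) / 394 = 183461586 / 71117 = 2579.71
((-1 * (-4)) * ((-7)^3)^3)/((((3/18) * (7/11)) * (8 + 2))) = -152190746.40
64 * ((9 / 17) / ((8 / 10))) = 720 / 17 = 42.35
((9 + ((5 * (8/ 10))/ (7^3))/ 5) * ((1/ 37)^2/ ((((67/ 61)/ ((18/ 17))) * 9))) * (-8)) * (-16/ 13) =241095424/ 34764392845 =0.01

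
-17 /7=-2.43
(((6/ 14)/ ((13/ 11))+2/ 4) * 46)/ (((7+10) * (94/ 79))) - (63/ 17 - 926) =134403435/ 145418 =924.26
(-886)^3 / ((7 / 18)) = -12519116208 / 7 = -1788445172.57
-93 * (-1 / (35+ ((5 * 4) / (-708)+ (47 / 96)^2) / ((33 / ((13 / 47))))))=78431265792 / 29518637663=2.66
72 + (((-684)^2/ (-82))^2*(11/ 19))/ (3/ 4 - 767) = -126354384504/ 5152265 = -24524.05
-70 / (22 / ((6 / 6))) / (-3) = 35 / 33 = 1.06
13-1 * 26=-13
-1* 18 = -18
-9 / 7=-1.29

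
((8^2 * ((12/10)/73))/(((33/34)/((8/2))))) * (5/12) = 4352/2409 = 1.81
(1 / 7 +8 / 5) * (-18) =-1098 / 35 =-31.37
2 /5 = 0.40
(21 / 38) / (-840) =-1 / 1520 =-0.00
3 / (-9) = -0.33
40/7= 5.71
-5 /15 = -1 /3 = -0.33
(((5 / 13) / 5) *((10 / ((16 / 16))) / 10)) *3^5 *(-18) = -4374 / 13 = -336.46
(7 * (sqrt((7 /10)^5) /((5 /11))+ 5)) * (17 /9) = 64141 * sqrt(70) /45000+ 595 /9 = 78.04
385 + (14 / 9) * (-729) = -749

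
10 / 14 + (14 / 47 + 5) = 1978 / 329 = 6.01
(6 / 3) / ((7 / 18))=36 / 7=5.14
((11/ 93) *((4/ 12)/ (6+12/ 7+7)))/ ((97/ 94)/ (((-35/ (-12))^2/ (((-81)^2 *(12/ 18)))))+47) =4433275/ 955621376217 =0.00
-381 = -381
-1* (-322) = 322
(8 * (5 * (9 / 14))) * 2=51.43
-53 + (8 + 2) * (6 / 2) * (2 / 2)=-23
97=97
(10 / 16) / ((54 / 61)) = 305 / 432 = 0.71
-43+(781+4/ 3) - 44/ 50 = 55384/ 75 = 738.45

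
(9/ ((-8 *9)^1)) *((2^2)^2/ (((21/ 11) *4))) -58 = -58.26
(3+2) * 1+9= 14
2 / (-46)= -1 / 23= -0.04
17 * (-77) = -1309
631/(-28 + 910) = 631/882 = 0.72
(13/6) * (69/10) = 299/20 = 14.95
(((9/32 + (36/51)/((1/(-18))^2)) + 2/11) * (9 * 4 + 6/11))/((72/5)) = 459401245/789888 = 581.60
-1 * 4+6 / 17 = -62 / 17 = -3.65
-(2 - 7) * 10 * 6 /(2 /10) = 1500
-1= -1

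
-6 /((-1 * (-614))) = -3 /307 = -0.01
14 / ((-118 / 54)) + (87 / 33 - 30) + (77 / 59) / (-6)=-132349 / 3894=-33.99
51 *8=408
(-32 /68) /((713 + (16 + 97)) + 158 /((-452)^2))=-817216 /1434419727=-0.00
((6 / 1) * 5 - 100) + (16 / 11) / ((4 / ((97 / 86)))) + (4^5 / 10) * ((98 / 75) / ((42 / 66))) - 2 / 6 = 8297493 / 59125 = 140.34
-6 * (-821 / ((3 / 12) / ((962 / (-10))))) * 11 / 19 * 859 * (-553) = 49523400254328 / 95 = 521298950045.56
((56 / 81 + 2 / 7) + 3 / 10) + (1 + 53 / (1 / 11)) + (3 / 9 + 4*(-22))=2821451 / 5670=497.61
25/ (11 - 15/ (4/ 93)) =-100/ 1351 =-0.07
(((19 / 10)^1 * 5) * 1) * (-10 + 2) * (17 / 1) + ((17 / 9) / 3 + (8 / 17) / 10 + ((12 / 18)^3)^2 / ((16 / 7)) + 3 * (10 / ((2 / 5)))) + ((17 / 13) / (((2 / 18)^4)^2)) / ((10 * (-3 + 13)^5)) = -186885318172999 / 161109000000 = -1159.99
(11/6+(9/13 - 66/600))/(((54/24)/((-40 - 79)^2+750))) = 10805887/675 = 16008.72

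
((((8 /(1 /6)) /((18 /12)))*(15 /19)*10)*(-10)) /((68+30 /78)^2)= -8112000 /15016099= -0.54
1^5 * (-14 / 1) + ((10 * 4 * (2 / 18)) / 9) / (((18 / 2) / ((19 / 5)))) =-10054 / 729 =-13.79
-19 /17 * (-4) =76 /17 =4.47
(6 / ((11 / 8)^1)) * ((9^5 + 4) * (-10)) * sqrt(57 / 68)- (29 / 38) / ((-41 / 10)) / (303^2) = 145 / 71519211- 14172720 * sqrt(969) / 187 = -2359247.42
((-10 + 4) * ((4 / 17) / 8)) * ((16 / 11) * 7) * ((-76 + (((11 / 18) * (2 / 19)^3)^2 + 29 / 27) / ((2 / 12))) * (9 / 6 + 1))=312.44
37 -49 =-12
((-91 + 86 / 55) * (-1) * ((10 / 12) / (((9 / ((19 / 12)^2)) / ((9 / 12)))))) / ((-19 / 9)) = -7.38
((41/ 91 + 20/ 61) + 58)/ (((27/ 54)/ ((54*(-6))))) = -211428792/ 5551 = -38088.42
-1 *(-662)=662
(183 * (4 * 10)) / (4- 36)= -915 / 4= -228.75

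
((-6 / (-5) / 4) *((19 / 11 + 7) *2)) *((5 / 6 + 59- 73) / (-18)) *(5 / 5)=632 / 165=3.83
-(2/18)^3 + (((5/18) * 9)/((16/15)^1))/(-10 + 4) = -18289/46656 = -0.39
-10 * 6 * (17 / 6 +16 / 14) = -1670 / 7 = -238.57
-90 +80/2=-50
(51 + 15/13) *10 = 6780/13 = 521.54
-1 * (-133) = 133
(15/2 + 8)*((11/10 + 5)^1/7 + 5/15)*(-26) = -101959/210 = -485.52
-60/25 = -12/5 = -2.40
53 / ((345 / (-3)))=-53 / 115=-0.46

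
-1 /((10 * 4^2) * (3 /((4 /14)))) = -1 /1680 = -0.00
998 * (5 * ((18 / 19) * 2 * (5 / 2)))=449100 / 19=23636.84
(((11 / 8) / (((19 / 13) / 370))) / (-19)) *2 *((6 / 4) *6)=-238095 / 722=-329.77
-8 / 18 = -4 / 9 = -0.44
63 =63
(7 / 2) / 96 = 7 / 192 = 0.04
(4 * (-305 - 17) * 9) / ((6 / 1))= -1932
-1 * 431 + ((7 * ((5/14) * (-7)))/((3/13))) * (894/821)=-421646/821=-513.58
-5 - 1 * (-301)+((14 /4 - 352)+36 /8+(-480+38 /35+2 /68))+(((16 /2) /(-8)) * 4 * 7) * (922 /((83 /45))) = -1434487219 /98770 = -14523.51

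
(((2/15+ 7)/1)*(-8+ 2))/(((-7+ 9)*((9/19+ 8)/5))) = -2033/161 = -12.63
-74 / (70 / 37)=-1369 / 35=-39.11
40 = 40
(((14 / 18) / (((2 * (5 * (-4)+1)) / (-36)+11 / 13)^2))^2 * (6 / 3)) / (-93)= -1209158496 / 1215630919375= -0.00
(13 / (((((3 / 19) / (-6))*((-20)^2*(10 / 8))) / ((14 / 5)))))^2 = 7.65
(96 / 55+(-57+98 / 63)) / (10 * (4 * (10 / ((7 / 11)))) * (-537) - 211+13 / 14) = 372134 / 2340627795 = 0.00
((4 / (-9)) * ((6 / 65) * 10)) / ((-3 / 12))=1.64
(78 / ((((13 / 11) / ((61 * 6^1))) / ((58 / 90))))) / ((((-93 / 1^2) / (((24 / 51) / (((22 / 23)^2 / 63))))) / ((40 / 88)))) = -157214568 / 63767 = -2465.45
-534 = -534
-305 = -305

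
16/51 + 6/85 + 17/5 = 3.78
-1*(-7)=7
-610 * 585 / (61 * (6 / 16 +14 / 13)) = -608400 / 151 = -4029.14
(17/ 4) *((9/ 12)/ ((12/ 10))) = 85/ 32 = 2.66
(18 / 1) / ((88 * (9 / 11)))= 1 / 4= 0.25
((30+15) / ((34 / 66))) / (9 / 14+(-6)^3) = -462 / 1139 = -0.41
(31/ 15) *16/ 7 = 496/ 105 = 4.72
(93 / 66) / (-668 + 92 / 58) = -899 / 425172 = -0.00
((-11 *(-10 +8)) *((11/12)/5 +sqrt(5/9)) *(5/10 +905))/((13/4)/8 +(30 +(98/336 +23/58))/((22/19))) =559222312/4120415 +203353568 *sqrt(5)/824083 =687.50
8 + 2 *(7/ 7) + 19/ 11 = 129/ 11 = 11.73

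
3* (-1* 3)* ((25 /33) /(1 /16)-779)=75921 /11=6901.91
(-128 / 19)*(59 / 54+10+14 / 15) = -207808 / 2565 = -81.02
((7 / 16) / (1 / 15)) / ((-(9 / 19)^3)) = -240065 / 3888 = -61.75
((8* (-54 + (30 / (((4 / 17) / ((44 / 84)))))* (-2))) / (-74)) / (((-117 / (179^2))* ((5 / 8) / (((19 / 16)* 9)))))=-122973358 / 1295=-94960.12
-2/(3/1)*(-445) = 890/3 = 296.67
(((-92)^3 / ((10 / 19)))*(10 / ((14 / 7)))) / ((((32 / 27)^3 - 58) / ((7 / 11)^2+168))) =1483503685535088 / 67085183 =22113730.92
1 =1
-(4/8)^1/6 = -1/12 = -0.08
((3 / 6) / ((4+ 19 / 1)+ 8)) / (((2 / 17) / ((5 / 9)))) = 85 / 1116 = 0.08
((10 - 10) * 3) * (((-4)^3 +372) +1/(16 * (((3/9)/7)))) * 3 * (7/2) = 0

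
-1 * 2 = -2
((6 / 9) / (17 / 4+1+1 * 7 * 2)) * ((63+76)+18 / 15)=5608 / 1155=4.86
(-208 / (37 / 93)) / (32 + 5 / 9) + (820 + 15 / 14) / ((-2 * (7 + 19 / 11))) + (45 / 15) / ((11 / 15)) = -18915035863 / 320546688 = -59.01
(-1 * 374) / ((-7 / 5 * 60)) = 187 / 42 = 4.45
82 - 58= 24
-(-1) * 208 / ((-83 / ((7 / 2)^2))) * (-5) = 153.49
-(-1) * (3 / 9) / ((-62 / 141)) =-47 / 62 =-0.76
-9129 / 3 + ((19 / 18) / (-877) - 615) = -57745207 / 15786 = -3658.00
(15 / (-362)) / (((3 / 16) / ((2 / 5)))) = -16 / 181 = -0.09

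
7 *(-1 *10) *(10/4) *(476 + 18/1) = -86450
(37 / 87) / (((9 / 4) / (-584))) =-86432 / 783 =-110.39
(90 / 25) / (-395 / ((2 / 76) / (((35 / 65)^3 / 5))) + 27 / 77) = -3045042 / 396132515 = -0.01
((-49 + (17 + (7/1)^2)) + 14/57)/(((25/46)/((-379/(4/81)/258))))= -77119299/81700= -943.93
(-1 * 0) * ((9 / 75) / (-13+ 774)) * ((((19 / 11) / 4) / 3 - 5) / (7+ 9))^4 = 0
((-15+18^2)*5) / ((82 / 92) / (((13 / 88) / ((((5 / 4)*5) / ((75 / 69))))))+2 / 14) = 28119 / 634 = 44.35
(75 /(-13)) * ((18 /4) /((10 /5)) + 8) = -3075 /52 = -59.13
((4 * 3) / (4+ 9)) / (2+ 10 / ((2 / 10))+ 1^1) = 12 / 689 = 0.02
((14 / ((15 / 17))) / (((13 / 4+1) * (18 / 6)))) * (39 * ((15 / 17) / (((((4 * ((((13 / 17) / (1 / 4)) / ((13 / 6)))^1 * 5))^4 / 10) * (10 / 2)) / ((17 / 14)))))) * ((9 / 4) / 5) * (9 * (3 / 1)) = 3257319 / 1638400000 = 0.00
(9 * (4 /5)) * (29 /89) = 1044 /445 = 2.35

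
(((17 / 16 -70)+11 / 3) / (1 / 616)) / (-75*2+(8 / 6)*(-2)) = 241241 / 916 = 263.36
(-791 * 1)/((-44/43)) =34013/44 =773.02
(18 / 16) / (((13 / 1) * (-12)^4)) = 1 / 239616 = 0.00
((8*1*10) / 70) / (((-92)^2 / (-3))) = -3 / 7406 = -0.00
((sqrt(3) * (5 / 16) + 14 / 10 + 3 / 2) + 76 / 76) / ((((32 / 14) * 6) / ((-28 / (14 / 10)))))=-91 / 16 - 175 * sqrt(3) / 384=-6.48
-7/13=-0.54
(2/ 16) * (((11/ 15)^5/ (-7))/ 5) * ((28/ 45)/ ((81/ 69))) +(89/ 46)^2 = 36537262938091/ 9761537812500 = 3.74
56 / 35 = 8 / 5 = 1.60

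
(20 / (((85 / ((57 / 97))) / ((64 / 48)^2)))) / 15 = 1216 / 74205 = 0.02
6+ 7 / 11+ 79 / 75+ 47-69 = -11806 / 825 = -14.31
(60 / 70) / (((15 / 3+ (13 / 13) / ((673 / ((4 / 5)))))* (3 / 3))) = 0.17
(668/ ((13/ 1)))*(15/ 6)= 1670/ 13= 128.46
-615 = -615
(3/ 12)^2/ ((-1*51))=-1/ 816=-0.00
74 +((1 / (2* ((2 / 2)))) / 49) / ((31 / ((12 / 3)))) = 112408 / 1519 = 74.00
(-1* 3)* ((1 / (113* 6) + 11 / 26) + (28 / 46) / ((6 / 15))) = -197278 / 33787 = -5.84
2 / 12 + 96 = 577 / 6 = 96.17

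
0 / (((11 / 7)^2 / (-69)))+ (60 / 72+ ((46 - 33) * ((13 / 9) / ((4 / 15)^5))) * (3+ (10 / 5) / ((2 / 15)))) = 385004405 / 1536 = 250653.91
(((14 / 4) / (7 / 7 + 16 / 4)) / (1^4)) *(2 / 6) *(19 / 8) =133 / 240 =0.55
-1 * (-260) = 260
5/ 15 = 1/ 3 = 0.33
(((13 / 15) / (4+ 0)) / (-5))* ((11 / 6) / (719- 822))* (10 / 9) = 0.00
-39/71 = -0.55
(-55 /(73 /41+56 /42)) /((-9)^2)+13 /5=123158 /51705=2.38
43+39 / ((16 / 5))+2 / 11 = 9745 / 176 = 55.37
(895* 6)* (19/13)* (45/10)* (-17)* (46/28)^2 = -4129001055/2548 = -1620487.07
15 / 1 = 15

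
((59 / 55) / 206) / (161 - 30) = 59 / 1484230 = 0.00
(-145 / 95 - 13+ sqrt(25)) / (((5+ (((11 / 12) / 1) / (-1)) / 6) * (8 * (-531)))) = 181 / 391229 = 0.00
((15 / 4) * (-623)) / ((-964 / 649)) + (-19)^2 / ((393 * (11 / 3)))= 8740920121 / 5556496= 1573.10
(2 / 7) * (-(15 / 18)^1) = -0.24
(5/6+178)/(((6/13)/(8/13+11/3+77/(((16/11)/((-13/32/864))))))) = 26269195657/15925248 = 1649.53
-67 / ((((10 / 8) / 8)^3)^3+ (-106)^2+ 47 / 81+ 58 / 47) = -8974442604326289408 / 1505270437901426061563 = -0.01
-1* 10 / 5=-2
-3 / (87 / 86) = -86 / 29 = -2.97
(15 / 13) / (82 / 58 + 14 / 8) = 1740 / 4771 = 0.36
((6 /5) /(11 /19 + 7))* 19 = 361 /120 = 3.01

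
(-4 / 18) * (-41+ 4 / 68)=9.10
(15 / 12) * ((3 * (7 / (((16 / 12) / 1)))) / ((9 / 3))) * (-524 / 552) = -4585 / 736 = -6.23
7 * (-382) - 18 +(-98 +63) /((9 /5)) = -24403 /9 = -2711.44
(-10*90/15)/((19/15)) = -900/19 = -47.37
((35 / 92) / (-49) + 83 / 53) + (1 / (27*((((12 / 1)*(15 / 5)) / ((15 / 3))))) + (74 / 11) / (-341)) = 24012926491 / 15555539538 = 1.54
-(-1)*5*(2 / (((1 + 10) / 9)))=8.18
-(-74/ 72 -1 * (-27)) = -935/ 36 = -25.97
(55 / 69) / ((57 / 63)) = 385 / 437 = 0.88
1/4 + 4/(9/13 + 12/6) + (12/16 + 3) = 192/35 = 5.49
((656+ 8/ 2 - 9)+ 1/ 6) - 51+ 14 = 3685/ 6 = 614.17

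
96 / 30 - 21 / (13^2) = 2599 / 845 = 3.08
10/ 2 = 5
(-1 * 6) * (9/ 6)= -9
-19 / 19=-1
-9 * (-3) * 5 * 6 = 810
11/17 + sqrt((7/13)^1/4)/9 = sqrt(91)/234 + 11/17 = 0.69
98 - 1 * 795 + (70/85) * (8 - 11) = -11891/17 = -699.47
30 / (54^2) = 5 / 486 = 0.01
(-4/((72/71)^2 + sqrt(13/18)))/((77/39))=-73380183552/11810071735 + 11892666708 *sqrt(26)/11810071735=-1.08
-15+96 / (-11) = -261 / 11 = -23.73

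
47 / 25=1.88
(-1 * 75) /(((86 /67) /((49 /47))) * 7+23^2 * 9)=-35175 /2236951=-0.02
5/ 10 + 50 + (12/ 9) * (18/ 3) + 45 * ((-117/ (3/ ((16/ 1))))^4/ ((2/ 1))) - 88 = 6822615121861/ 2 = 3411307560930.50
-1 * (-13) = 13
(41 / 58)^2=0.50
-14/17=-0.82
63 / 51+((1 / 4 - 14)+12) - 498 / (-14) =16687 / 476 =35.06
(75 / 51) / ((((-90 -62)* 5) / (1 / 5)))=-1 / 2584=-0.00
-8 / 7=-1.14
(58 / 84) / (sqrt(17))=29 * sqrt(17) / 714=0.17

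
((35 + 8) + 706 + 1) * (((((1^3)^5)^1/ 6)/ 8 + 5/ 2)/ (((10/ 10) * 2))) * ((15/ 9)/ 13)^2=378125/ 24336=15.54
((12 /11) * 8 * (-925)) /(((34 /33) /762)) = -101498400 /17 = -5970494.12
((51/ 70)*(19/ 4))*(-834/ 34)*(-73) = 1735137/ 280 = 6196.92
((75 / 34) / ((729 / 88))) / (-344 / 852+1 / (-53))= -4139300 / 6569667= -0.63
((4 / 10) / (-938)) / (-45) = 1 / 105525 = 0.00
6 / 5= 1.20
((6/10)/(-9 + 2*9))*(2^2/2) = 2/15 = 0.13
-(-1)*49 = 49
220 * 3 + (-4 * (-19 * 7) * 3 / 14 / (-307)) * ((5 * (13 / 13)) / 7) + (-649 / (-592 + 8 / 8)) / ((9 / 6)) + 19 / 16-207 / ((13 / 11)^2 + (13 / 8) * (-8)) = 538510497803 / 792516816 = 679.49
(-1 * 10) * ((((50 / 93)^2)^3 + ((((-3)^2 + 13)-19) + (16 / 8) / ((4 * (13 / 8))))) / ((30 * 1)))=-28023702888307 / 25232617154511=-1.11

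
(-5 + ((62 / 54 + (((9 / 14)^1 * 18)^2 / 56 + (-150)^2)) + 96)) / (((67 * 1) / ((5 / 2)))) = 8369921095 / 9927792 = 843.08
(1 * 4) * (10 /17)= 2.35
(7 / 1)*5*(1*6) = 210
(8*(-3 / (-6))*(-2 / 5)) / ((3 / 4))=-32 / 15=-2.13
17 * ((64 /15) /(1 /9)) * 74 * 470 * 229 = 5199303936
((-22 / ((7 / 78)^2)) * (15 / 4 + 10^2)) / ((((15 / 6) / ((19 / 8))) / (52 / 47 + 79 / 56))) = -174799213875 / 257936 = -677684.44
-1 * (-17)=17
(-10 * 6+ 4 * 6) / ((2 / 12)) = -216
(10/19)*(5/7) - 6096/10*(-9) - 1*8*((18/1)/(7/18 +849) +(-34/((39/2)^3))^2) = 196287281858192433074/35775718785682785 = 5486.61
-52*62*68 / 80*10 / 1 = -27404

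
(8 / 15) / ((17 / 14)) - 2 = -398 / 255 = -1.56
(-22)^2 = 484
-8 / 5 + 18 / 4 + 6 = 89 / 10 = 8.90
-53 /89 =-0.60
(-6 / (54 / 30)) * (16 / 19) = -160 / 57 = -2.81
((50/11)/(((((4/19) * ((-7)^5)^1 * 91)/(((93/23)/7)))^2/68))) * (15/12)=6634864125/5335776242348063512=0.00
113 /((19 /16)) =1808 /19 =95.16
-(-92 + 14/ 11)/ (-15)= -6.05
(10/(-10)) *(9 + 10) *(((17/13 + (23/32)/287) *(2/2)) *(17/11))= -50525921/1313312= -38.47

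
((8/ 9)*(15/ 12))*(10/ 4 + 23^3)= 40565/ 3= 13521.67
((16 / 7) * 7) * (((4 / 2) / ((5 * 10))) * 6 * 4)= 384 / 25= 15.36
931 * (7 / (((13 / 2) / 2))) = 26068 / 13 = 2005.23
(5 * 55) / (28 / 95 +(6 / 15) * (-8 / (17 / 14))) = -88825 / 756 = -117.49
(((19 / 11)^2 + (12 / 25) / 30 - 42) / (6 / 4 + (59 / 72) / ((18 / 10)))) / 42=-9101052 / 19163375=-0.47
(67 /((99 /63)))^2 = 219961 /121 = 1817.86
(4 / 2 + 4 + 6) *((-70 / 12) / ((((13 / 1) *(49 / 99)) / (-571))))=565290 / 91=6211.98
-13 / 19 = -0.68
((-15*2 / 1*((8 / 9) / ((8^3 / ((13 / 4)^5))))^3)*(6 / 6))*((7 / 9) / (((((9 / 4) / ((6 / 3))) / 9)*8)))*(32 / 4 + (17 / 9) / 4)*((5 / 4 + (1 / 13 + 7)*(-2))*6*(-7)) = -197421922232745557622275 / 7387029288794456064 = -26725.48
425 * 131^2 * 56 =408431800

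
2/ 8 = 1/ 4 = 0.25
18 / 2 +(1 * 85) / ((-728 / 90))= -549 / 364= -1.51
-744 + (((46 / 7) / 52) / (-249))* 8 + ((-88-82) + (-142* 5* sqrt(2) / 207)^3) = -20710418 / 22659-715822000* sqrt(2) / 8869743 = -1028.14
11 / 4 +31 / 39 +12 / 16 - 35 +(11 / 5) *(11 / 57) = -74793 / 2470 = -30.28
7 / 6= 1.17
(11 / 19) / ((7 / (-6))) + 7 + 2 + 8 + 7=3126 / 133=23.50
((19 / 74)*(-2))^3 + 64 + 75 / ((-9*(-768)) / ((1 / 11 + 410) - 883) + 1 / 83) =58.73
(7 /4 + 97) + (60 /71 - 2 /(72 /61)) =125117 /1278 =97.90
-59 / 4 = -14.75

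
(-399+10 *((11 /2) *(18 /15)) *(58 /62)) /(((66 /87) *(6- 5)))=-303195 /682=-444.57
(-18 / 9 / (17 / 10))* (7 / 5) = -28 / 17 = -1.65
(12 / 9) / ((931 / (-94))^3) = -3322336 / 2420863473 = -0.00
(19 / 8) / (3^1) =19 / 24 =0.79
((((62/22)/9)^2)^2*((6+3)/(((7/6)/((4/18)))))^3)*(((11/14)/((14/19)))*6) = 561500768/1811979477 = 0.31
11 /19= 0.58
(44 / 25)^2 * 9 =17424 / 625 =27.88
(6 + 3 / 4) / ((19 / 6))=81 / 38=2.13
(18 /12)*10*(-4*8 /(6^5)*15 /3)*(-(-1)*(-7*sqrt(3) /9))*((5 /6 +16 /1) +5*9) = 64925*sqrt(3) /4374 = 25.71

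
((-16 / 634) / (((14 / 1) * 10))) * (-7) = 2 / 1585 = 0.00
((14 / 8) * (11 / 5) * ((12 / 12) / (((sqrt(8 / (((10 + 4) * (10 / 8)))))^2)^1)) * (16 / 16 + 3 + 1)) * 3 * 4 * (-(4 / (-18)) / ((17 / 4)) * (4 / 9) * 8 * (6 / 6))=43120 / 459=93.94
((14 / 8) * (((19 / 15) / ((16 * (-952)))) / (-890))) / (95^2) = 1 / 55194240000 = 0.00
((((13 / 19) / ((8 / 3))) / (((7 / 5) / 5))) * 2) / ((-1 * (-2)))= 975 / 1064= 0.92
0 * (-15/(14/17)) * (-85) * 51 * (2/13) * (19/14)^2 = 0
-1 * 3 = -3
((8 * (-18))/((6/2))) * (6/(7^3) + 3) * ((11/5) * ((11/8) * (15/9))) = -250470/343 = -730.23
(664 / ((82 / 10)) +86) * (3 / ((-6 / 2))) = -6846 / 41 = -166.98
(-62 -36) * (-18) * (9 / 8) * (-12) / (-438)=3969 / 73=54.37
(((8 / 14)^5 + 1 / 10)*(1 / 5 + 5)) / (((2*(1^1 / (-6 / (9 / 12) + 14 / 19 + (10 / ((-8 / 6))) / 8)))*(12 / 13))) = -3798453633 / 1021865600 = -3.72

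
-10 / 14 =-5 / 7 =-0.71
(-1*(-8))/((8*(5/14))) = 14/5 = 2.80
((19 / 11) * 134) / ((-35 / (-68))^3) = 1697.42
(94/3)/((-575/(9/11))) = -282/6325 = -0.04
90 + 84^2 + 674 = 7820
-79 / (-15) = 79 / 15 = 5.27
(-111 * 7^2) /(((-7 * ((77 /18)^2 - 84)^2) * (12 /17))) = 16507476 /64733767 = 0.26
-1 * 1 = -1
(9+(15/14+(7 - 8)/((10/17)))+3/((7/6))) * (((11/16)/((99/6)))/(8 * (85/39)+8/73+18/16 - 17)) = 363467/1331645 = 0.27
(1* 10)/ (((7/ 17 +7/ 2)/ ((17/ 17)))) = 340/ 133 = 2.56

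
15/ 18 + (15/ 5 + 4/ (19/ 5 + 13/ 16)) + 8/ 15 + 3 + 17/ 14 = 122023/ 12915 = 9.45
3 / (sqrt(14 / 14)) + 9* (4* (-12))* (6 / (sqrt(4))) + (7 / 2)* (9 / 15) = -12909 / 10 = -1290.90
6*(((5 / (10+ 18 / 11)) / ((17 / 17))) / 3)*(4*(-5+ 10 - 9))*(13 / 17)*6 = -63.09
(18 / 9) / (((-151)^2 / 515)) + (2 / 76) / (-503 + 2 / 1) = 19586339 / 434085438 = 0.05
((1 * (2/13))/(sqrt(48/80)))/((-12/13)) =-sqrt(15)/18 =-0.22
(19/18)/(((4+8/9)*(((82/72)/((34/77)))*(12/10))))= 4845/69454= 0.07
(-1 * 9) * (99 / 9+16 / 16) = -108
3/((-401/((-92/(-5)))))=-276/2005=-0.14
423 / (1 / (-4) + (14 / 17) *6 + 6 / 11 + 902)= 316404 / 678613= 0.47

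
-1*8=-8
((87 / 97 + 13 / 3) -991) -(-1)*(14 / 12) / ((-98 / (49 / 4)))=-1530141 / 1552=-985.92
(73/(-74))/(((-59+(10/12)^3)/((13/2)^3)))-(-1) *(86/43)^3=11800735/933806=12.64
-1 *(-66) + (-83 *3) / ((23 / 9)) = -723 / 23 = -31.43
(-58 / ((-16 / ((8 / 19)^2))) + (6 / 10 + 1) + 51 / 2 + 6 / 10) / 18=102317 / 64980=1.57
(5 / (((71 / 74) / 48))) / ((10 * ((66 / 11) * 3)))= 296 / 213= 1.39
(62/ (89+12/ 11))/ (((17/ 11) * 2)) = 0.22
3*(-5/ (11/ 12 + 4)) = -180/ 59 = -3.05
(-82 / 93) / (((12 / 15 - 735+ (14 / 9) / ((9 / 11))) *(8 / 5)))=27675 / 36776044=0.00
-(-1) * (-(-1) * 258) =258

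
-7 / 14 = -1 / 2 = -0.50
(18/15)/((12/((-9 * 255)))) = -459/2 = -229.50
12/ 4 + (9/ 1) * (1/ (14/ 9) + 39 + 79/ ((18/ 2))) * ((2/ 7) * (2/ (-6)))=-38.50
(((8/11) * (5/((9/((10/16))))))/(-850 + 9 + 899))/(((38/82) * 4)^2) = 42025/33165792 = 0.00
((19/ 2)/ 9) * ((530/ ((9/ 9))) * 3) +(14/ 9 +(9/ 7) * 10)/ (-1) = 1663.92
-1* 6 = -6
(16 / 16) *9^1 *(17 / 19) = 153 / 19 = 8.05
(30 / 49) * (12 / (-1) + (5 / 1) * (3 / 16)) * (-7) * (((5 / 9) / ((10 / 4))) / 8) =295 / 224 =1.32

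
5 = 5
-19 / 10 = -1.90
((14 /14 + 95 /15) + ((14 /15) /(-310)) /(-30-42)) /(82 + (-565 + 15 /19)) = -23324533 /1533718800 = -0.02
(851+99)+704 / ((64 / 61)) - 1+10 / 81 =131230 / 81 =1620.12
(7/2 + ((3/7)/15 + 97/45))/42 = 3581/26460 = 0.14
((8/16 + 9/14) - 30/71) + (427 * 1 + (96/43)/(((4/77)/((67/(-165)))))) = 43839311/106855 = 410.27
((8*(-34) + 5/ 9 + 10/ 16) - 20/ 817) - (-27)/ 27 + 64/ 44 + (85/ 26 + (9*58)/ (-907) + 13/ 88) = -253250804990/ 953691453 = -265.55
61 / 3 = 20.33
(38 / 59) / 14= 19 / 413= 0.05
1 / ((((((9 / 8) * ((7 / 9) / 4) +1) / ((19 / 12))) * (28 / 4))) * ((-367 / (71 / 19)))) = -568 / 300573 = -0.00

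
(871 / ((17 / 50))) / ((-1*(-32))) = 21775 / 272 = 80.06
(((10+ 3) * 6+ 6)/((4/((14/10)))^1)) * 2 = 294/5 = 58.80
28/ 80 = 7/ 20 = 0.35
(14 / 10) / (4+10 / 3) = 21 / 110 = 0.19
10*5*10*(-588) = -294000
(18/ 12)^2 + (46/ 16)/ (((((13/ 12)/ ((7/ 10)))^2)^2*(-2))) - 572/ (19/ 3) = -119814185913/ 1356647500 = -88.32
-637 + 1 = -636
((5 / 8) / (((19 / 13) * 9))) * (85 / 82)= 5525 / 112176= 0.05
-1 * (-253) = 253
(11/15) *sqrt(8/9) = 22 *sqrt(2)/45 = 0.69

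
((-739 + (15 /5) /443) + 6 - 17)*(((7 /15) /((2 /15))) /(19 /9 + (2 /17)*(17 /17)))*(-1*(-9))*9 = -28822759497 /302126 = -95399.80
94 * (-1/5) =-94/5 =-18.80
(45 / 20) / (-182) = -9 / 728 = -0.01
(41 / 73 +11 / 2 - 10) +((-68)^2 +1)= 674675 / 146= 4621.06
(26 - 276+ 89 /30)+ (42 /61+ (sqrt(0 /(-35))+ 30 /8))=-242.59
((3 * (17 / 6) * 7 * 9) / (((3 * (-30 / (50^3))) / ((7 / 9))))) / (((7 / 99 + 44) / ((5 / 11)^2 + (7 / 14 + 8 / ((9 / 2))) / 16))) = -31656603125 / 6910992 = -4580.62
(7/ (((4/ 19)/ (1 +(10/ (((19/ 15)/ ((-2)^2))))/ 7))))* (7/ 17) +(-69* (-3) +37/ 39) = 751589/ 2652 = 283.40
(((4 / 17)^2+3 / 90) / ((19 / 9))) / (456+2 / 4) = 2307 / 25066415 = 0.00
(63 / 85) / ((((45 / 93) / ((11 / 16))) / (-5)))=-7161 / 1360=-5.27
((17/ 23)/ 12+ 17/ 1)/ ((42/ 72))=4709/ 161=29.25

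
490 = 490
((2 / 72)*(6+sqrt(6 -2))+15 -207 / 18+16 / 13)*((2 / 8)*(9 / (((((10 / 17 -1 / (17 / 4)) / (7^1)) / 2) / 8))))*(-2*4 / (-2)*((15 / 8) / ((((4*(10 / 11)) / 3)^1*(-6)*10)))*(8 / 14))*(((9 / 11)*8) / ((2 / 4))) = -177327 / 65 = -2728.11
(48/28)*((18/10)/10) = 54/175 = 0.31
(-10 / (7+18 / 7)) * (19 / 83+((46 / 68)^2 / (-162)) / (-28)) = -498363055 / 2082839184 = -0.24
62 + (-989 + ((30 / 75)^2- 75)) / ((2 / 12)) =-158026 / 25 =-6321.04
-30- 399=-429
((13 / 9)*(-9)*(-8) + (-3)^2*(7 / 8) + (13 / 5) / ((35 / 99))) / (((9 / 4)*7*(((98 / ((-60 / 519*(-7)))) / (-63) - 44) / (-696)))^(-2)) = 19959048266983 / 155013120000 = 128.76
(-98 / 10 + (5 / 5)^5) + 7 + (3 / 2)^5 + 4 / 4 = 1087 / 160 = 6.79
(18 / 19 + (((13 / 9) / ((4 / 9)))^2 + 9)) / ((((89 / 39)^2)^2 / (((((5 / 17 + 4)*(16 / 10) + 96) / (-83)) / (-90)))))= 350350332579 / 33641134779380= 0.01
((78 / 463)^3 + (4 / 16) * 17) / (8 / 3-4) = -5067589821 / 1588045552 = -3.19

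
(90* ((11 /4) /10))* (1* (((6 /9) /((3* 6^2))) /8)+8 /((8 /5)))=71291 /576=123.77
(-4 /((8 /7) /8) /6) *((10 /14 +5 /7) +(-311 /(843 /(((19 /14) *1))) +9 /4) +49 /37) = -3932003 /187146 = -21.01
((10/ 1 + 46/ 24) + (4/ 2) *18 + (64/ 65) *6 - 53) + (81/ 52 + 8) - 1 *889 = -342661/ 390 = -878.62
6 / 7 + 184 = 1294 / 7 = 184.86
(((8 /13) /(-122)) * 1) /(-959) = 4 /760487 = 0.00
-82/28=-41/14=-2.93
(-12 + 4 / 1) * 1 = -8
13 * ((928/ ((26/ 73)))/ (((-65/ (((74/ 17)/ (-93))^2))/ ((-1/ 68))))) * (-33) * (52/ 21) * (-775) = 10201568960/ 9595089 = 1063.21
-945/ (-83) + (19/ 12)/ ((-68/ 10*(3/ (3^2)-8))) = 2963845/ 259624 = 11.42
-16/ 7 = -2.29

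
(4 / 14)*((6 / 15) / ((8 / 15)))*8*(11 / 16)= 33 / 28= 1.18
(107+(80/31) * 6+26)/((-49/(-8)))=36824/1519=24.24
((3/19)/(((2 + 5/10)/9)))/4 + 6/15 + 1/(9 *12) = 5657/10260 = 0.55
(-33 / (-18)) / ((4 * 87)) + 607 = 1267427 / 2088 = 607.01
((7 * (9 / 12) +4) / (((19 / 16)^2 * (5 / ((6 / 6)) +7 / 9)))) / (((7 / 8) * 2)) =21312 / 32851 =0.65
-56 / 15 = -3.73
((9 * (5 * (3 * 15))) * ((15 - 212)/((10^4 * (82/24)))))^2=2291632641/16810000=136.33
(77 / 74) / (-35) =-11 / 370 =-0.03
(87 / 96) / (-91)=-29 / 2912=-0.01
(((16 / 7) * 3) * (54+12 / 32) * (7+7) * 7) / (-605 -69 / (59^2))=-63597870 / 1053037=-60.39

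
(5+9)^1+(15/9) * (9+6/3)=97/3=32.33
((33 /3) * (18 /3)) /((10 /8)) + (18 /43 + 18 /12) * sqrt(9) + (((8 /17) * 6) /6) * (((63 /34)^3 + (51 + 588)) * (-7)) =-74246586771 /35914030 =-2067.34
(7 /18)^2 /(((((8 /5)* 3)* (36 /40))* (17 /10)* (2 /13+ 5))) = 79625 /19927944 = 0.00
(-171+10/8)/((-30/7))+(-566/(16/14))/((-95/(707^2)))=2605831.37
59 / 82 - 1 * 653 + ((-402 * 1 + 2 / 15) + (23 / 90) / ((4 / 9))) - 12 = -1048523 / 984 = -1065.57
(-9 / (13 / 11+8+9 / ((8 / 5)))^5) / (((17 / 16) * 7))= -759933960192 / 446960392732382417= -0.00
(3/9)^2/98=1/882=0.00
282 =282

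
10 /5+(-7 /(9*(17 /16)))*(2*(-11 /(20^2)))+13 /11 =135569 /42075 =3.22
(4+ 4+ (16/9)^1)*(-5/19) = -440/171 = -2.57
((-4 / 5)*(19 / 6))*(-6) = 76 / 5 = 15.20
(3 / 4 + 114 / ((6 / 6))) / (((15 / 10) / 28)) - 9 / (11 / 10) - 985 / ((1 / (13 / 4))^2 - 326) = 1294621931 / 605858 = 2136.84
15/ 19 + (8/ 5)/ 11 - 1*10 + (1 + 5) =-3203/ 1045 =-3.07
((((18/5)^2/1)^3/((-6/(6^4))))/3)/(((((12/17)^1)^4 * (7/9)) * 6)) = -14795494587/109375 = -135273.09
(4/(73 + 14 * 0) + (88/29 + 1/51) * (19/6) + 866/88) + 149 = 2402356739/14251644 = 168.57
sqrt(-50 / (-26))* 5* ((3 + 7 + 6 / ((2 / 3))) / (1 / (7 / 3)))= 3325* sqrt(13) / 39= 307.40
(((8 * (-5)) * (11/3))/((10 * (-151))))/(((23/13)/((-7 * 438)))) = -584584/3473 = -168.32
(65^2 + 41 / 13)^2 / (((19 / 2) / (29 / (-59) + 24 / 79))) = -353270.12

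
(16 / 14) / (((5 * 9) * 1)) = 8 / 315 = 0.03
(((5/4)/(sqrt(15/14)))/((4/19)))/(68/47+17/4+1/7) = 6251 * sqrt(210)/92220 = 0.98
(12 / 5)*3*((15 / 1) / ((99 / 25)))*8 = 2400 / 11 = 218.18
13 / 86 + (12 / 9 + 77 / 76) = 24487 / 9804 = 2.50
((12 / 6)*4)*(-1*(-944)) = 7552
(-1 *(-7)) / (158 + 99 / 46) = 322 / 7367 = 0.04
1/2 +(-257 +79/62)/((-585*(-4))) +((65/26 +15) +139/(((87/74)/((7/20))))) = 27708089/467480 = 59.27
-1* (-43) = 43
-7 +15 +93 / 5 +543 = 2848 / 5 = 569.60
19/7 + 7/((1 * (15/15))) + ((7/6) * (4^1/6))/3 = 1885/189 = 9.97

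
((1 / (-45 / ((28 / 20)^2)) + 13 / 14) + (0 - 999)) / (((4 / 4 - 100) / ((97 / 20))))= 1524870167 / 31185000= 48.90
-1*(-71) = 71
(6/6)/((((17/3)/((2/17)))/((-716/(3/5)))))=-7160/289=-24.78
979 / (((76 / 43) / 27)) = 1136619 / 76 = 14955.51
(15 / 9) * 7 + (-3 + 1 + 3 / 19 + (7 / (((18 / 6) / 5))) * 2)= 630 / 19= 33.16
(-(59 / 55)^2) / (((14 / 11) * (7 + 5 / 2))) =-3481 / 36575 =-0.10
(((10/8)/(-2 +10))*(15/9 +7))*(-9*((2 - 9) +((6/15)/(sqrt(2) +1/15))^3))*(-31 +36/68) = -32016319448295/12310563464 +9265899825*sqrt(2)/1538820433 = -2592.20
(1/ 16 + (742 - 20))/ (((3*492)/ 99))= 127083/ 2624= 48.43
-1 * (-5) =5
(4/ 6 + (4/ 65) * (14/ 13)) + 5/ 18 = 15373/ 15210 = 1.01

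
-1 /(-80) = 1 /80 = 0.01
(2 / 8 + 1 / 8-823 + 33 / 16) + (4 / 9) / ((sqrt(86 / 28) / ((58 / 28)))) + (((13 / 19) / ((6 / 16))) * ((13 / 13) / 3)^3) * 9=-2243395 / 2736 + 58 * sqrt(602) / 2709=-819.43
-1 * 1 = -1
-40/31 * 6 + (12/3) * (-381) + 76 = -45128/31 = -1455.74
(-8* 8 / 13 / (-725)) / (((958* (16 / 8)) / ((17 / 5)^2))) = 4624 / 112864375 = 0.00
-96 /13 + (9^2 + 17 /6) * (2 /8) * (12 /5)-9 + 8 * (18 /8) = 6749 /130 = 51.92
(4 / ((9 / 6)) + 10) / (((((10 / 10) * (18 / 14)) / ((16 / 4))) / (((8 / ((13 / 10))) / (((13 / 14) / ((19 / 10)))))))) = 2264192 / 4563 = 496.21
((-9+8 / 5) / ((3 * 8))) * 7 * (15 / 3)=-259 / 24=-10.79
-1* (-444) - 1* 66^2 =-3912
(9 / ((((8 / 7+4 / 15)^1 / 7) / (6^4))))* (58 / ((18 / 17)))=117403020 / 37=3173054.59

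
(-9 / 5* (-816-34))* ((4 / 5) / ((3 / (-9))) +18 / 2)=10098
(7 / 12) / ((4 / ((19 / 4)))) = 133 / 192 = 0.69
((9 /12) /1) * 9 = 27 /4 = 6.75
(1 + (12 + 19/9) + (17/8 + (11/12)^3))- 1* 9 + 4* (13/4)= 38027/1728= 22.01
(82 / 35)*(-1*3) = -246 / 35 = -7.03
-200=-200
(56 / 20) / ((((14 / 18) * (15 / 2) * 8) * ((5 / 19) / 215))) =2451 / 50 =49.02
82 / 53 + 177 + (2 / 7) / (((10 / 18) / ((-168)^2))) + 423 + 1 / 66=264392173 / 17490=15116.76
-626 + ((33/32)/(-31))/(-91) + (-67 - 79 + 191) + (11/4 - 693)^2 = 475864.06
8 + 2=10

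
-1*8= -8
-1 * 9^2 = -81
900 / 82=450 / 41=10.98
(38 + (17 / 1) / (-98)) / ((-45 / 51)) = -63019 / 1470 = -42.87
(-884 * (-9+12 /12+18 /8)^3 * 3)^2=65071987691841 /256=254187451921.25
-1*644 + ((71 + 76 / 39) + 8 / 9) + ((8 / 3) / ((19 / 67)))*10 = -1058431 / 2223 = -476.13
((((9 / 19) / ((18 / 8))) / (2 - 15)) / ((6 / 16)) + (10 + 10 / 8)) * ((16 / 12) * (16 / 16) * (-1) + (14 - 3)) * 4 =963293 / 2223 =433.33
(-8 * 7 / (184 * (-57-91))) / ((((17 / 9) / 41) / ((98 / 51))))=42189 / 491878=0.09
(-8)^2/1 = 64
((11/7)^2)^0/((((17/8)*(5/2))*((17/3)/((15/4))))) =36/289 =0.12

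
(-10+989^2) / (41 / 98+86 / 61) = 1949049186 / 3643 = 535012.13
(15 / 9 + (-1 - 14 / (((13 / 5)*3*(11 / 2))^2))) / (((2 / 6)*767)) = 121294 / 47053149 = 0.00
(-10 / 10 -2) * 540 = -1620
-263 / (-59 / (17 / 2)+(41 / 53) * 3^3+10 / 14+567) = -1658741 / 3668529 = -0.45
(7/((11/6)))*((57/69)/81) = 266/6831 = 0.04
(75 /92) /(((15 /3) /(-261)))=-3915 /92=-42.55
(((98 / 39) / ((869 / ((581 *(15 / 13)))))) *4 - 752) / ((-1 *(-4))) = -27325178 / 146861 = -186.06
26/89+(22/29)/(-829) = 623108/2139649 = 0.29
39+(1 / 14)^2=7645 / 196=39.01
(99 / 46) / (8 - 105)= -99 / 4462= -0.02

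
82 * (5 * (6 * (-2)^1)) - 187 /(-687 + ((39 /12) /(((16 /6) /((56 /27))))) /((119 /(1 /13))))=-2068465116 /420443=-4919.73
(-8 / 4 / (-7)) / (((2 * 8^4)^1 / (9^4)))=6561 / 28672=0.23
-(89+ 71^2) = -5130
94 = 94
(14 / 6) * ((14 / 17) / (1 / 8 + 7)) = 784 / 2907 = 0.27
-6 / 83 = -0.07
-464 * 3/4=-348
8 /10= 4 /5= 0.80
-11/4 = -2.75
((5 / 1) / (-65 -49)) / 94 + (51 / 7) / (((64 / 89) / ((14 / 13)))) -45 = -34.09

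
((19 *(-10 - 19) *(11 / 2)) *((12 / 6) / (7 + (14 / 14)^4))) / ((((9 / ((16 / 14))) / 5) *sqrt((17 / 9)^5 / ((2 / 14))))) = -818235 *sqrt(119) / 240737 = -37.08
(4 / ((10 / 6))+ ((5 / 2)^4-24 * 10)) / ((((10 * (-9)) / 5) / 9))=15883 / 160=99.27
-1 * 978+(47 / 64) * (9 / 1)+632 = -21721 / 64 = -339.39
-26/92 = -13/46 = -0.28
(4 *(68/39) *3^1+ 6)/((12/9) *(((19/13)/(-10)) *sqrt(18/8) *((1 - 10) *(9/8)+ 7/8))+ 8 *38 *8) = 7000/633023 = 0.01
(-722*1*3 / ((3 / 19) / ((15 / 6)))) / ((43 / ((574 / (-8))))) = 9842665 / 172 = 57224.80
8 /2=4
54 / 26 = 27 / 13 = 2.08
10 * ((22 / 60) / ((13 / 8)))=88 / 39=2.26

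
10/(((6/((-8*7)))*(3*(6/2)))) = -280/27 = -10.37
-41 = -41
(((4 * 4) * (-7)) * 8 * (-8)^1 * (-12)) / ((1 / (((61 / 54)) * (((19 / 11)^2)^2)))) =-113965193216 / 131769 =-864886.23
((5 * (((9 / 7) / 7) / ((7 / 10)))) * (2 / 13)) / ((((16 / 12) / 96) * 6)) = 10800 / 4459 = 2.42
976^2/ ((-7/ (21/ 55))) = -2857728/ 55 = -51958.69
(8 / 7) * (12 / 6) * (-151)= -2416 / 7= -345.14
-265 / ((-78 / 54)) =2385 / 13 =183.46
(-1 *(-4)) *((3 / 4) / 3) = 1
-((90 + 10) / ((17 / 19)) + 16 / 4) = -1968 / 17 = -115.76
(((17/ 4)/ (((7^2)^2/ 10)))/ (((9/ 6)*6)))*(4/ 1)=170/ 21609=0.01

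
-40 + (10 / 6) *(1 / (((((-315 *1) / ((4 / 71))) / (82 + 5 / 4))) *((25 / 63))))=-71111 / 1775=-40.06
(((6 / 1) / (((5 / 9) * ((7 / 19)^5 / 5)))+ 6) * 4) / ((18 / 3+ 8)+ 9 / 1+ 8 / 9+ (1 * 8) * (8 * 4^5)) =4817166768 / 9916785473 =0.49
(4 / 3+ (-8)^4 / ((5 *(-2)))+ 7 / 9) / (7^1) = -18337 / 315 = -58.21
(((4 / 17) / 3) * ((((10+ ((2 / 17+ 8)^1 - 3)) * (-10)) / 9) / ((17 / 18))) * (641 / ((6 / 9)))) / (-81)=16.56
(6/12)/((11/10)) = 5/11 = 0.45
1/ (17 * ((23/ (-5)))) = -5/ 391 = -0.01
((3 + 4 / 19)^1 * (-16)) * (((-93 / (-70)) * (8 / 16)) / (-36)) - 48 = -93869 / 1995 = -47.05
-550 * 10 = -5500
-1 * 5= -5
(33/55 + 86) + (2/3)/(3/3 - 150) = 193541/2235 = 86.60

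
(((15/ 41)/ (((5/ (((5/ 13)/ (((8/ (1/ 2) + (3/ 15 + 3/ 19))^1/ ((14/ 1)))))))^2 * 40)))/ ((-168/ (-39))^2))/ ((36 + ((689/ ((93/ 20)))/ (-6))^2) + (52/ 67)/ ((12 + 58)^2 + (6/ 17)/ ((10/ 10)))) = 0.00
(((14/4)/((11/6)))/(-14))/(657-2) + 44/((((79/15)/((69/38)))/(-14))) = -4593624303/21629410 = -212.38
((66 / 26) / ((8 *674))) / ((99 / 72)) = 3 / 8762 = 0.00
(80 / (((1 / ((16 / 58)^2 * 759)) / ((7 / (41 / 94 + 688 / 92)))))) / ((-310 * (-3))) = 1960397824 / 446100881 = 4.39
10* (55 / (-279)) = -550 / 279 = -1.97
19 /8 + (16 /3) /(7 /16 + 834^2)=634349519 /267093672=2.38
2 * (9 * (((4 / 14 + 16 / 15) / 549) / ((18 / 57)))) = 2698 / 19215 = 0.14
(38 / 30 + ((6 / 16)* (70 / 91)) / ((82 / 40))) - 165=-1307923 / 7995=-163.59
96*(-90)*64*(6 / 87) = -38135.17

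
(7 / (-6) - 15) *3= -97 / 2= -48.50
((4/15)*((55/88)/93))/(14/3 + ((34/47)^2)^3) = 10779215329/28931077580844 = 0.00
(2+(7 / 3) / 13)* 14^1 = 1190 / 39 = 30.51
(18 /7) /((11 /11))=18 /7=2.57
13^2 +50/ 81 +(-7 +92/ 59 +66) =1100014/ 4779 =230.18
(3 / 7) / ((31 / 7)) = 3 / 31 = 0.10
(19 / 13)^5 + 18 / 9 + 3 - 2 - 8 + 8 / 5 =6068514 / 1856465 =3.27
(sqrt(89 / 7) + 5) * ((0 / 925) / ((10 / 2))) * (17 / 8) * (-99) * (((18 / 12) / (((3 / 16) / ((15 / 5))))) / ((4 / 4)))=0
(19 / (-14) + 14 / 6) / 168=41 / 7056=0.01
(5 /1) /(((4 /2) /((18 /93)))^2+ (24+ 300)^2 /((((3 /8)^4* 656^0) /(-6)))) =-45 /286653503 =-0.00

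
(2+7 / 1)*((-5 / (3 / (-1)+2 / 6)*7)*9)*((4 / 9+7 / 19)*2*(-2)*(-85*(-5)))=-1469101.97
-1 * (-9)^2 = -81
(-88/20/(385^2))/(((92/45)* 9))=-1/619850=-0.00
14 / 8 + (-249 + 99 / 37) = -36197 / 148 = -244.57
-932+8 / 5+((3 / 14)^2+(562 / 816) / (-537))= -49940099023 / 53678520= -930.36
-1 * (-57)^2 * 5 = -16245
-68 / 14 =-34 / 7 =-4.86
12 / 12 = 1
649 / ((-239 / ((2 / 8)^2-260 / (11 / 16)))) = 3926391 / 3824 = 1026.78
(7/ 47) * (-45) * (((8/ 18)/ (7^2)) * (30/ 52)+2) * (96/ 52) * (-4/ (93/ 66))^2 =-10683002880/ 53432561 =-199.93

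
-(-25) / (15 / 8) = 40 / 3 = 13.33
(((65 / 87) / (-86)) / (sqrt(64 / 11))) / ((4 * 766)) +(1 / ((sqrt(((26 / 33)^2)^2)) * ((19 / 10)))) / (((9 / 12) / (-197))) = -715110 / 3211-65 * sqrt(11) / 183398784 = -222.71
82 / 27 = 3.04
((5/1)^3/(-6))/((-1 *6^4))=125/7776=0.02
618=618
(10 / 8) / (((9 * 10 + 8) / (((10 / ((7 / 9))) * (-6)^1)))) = -675 / 686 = -0.98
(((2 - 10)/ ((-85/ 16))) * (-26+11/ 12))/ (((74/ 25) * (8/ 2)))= -6020/ 1887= -3.19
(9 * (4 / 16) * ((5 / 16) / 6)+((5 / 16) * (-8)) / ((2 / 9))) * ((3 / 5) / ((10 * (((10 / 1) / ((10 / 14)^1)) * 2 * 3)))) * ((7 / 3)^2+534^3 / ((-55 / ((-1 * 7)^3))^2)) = -437633019278413 / 9292800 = -47093773.60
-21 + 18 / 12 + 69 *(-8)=-1143 / 2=-571.50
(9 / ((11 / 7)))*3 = 189 / 11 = 17.18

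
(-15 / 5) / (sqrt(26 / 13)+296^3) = -38901504 / 336294891880447+3 * sqrt(2) / 672589783760894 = -0.00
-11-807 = -818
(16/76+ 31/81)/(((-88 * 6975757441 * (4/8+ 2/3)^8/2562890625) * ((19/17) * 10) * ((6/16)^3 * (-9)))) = 116173440000000/853953006074115353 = 0.00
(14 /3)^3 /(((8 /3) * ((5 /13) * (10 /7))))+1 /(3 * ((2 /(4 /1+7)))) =71.20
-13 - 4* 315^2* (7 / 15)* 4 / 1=-740893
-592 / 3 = -197.33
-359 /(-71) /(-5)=-359 /355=-1.01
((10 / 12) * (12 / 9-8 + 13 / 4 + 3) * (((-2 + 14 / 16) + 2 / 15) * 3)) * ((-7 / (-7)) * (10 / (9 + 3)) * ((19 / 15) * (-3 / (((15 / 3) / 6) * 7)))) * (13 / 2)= -4199 / 1152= -3.64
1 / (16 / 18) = 9 / 8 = 1.12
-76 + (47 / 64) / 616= -2996177 / 39424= -76.00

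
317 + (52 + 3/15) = 1846/5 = 369.20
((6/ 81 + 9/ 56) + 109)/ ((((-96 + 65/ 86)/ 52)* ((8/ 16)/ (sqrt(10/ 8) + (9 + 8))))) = -2161.06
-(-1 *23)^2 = -529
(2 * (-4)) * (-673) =5384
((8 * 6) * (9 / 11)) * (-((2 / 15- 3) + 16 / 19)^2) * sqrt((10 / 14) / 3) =-5326864 * sqrt(105) / 694925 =-78.55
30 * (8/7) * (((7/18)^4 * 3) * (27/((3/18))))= 3430/9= 381.11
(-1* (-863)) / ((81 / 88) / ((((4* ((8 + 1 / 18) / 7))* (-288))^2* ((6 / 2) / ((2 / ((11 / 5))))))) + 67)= 7194193346560 / 558529496363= 12.88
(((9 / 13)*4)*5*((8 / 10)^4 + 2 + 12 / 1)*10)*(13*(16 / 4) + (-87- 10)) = -5835888 / 65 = -89782.89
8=8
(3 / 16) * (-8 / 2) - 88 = -88.75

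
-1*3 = -3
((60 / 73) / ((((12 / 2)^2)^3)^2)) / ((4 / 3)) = 5 / 17656123392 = 0.00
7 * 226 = 1582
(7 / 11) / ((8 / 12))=21 / 22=0.95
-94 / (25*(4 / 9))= -8.46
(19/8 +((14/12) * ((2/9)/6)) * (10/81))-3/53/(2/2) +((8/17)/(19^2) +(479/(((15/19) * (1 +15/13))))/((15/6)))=115.00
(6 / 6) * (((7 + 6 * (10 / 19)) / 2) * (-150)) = -14475 / 19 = -761.84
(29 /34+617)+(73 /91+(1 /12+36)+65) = 13361225 /18564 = 719.74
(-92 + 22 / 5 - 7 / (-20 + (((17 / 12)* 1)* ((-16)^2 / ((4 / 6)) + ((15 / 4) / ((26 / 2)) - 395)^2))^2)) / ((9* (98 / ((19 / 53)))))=-71489980908949407508603 / 2007853068712024786183995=-0.04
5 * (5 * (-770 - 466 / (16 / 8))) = -25075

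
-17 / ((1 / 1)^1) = -17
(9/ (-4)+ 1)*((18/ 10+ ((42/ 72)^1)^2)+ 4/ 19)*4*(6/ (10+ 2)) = -32159/ 5472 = -5.88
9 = 9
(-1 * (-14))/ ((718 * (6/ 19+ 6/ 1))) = 133/ 43080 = 0.00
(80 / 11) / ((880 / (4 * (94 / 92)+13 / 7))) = 87 / 1771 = 0.05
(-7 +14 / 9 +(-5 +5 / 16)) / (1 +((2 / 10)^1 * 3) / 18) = -9.81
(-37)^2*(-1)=-1369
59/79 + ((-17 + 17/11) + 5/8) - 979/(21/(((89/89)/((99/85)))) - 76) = 149597637/30456712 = 4.91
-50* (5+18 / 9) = -350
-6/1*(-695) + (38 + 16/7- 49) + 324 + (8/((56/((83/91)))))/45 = 128570798/28665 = 4485.29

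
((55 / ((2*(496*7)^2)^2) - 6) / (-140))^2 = 12163546380071388293037944736721 / 6622375251372409163018927708569600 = 0.00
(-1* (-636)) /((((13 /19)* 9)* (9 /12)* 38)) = 424 /117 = 3.62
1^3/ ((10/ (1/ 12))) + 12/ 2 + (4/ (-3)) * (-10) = 2321/ 120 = 19.34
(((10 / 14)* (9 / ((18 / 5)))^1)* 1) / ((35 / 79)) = 395 / 98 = 4.03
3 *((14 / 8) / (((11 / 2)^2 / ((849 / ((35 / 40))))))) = 20376 / 121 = 168.40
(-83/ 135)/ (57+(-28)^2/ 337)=-27971/ 2699055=-0.01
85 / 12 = 7.08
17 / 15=1.13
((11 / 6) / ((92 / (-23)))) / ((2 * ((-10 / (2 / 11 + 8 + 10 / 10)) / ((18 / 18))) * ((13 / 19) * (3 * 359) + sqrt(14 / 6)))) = 26867919 / 94093036160 -36461 * sqrt(21) / 282279108480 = 0.00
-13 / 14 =-0.93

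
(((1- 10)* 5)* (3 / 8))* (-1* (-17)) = -2295 / 8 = -286.88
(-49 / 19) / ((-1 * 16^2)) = 49 / 4864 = 0.01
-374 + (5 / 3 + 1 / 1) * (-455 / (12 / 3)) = -2032 / 3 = -677.33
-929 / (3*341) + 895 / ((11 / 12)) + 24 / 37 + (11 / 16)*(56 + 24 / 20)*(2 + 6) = 1290.70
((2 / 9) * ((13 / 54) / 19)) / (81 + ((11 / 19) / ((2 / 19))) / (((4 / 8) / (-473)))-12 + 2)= -13 / 23694444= -0.00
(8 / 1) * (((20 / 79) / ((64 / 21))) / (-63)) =-5 / 474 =-0.01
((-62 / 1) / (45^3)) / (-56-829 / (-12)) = -248 / 4768875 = -0.00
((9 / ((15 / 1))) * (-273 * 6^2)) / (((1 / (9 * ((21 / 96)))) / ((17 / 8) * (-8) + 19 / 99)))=10732176 / 55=195130.47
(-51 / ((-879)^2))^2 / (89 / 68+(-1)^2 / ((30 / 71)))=98260 / 82890961358847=0.00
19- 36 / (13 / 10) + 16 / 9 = -809 / 117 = -6.91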